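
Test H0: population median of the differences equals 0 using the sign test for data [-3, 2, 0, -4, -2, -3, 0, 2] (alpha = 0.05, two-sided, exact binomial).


Step 1: Discard zero differences. Original n = 8; n_eff = number of nonzero differences = 6.
Nonzero differences (with sign): -3, +2, -4, -2, -3, +2
Step 2: Count signs: positive = 2, negative = 4.
Step 3: Under H0: P(positive) = 0.5, so the number of positives S ~ Bin(6, 0.5).
Step 4: Two-sided exact p-value = sum of Bin(6,0.5) probabilities at or below the observed probability = 0.687500.
Step 5: alpha = 0.05. fail to reject H0.

n_eff = 6, pos = 2, neg = 4, p = 0.687500, fail to reject H0.


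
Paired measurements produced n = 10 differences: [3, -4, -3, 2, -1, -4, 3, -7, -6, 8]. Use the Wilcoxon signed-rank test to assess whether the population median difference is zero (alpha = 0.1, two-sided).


Step 1: Drop any zero differences (none here) and take |d_i|.
|d| = [3, 4, 3, 2, 1, 4, 3, 7, 6, 8]
Step 2: Midrank |d_i| (ties get averaged ranks).
ranks: |3|->4, |4|->6.5, |3|->4, |2|->2, |1|->1, |4|->6.5, |3|->4, |7|->9, |6|->8, |8|->10
Step 3: Attach original signs; sum ranks with positive sign and with negative sign.
W+ = 4 + 2 + 4 + 10 = 20
W- = 6.5 + 4 + 1 + 6.5 + 9 + 8 = 35
(Check: W+ + W- = 55 should equal n(n+1)/2 = 55.)
Step 4: Test statistic W = min(W+, W-) = 20.
Step 5: Ties in |d|, so use the tie-corrected normal approximation.
        E[W] = n(n+1)/4 = 10*11/4 = 27.5.
        Tie groups: |d|=3 (t=3), |d|=4 (t=2); sum(t^3 - t) = 30.
        Var[W] = n(n+1)(2n+1)/24 - sum(t^3-t)/48 = 2310/24 - 30/48 = 95.625.
        z = (W - E[W]) / sqrt(Var[W]) = (20 - 27.5) / 9.7788 = -0.7670.
        Two-sided p = 2*Phi(z) = 0.443102.
Step 6: alpha = 0.1. fail to reject H0.

W+ = 20, W- = 35, W = min = 20, p = 0.443102, fail to reject H0.


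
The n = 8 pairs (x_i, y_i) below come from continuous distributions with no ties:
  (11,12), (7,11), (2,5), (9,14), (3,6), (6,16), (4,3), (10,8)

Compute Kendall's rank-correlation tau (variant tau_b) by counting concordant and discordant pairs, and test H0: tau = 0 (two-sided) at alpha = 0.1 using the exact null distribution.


Step 1: Enumerate the 28 unordered pairs (i,j) with i<j and classify each by sign(x_j-x_i) * sign(y_j-y_i).
  (1,2):dx=-4,dy=-1->C; (1,3):dx=-9,dy=-7->C; (1,4):dx=-2,dy=+2->D; (1,5):dx=-8,dy=-6->C
  (1,6):dx=-5,dy=+4->D; (1,7):dx=-7,dy=-9->C; (1,8):dx=-1,dy=-4->C; (2,3):dx=-5,dy=-6->C
  (2,4):dx=+2,dy=+3->C; (2,5):dx=-4,dy=-5->C; (2,6):dx=-1,dy=+5->D; (2,7):dx=-3,dy=-8->C
  (2,8):dx=+3,dy=-3->D; (3,4):dx=+7,dy=+9->C; (3,5):dx=+1,dy=+1->C; (3,6):dx=+4,dy=+11->C
  (3,7):dx=+2,dy=-2->D; (3,8):dx=+8,dy=+3->C; (4,5):dx=-6,dy=-8->C; (4,6):dx=-3,dy=+2->D
  (4,7):dx=-5,dy=-11->C; (4,8):dx=+1,dy=-6->D; (5,6):dx=+3,dy=+10->C; (5,7):dx=+1,dy=-3->D
  (5,8):dx=+7,dy=+2->C; (6,7):dx=-2,dy=-13->C; (6,8):dx=+4,dy=-8->D; (7,8):dx=+6,dy=+5->C
Step 2: C = 19, D = 9, total pairs = 28.
Step 3: tau = (C - D)/(n(n-1)/2) = (19 - 9)/28 = 0.357143.
Step 4: Exact two-sided p-value (enumerate n! = 40320 permutations of y under H0): p = 0.275099.
Step 5: alpha = 0.1. fail to reject H0.

tau_b = 0.3571 (C=19, D=9), p = 0.275099, fail to reject H0.


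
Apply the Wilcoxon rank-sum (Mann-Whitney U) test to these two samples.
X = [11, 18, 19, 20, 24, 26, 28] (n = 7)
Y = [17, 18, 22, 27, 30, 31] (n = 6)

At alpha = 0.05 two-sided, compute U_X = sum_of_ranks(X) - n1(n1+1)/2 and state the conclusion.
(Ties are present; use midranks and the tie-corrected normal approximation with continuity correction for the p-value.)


Step 1: Combine and sort all 13 observations; assign midranks.
sorted (value, group): (11,X), (17,Y), (18,X), (18,Y), (19,X), (20,X), (22,Y), (24,X), (26,X), (27,Y), (28,X), (30,Y), (31,Y)
ranks: 11->1, 17->2, 18->3.5, 18->3.5, 19->5, 20->6, 22->7, 24->8, 26->9, 27->10, 28->11, 30->12, 31->13
Step 2: Rank sum for X: R1 = 1 + 3.5 + 5 + 6 + 8 + 9 + 11 = 43.5.
Step 3: U_X = R1 - n1(n1+1)/2 = 43.5 - 7*8/2 = 43.5 - 28 = 15.5.
       U_Y = n1*n2 - U_X = 42 - 15.5 = 26.5.
Step 4: Ties are present, so use the tie-corrected normal approximation (with continuity correction) for the p-value.
Step 5: p-value = 0.474443; compare to alpha = 0.05. fail to reject H0.

U_X = 15.5, p = 0.474443, fail to reject H0 at alpha = 0.05.


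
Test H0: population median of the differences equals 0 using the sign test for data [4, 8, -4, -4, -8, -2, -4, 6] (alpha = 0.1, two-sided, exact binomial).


Step 1: Discard zero differences. Original n = 8; n_eff = number of nonzero differences = 8.
Nonzero differences (with sign): +4, +8, -4, -4, -8, -2, -4, +6
Step 2: Count signs: positive = 3, negative = 5.
Step 3: Under H0: P(positive) = 0.5, so the number of positives S ~ Bin(8, 0.5).
Step 4: Two-sided exact p-value = sum of Bin(8,0.5) probabilities at or below the observed probability = 0.726562.
Step 5: alpha = 0.1. fail to reject H0.

n_eff = 8, pos = 3, neg = 5, p = 0.726562, fail to reject H0.


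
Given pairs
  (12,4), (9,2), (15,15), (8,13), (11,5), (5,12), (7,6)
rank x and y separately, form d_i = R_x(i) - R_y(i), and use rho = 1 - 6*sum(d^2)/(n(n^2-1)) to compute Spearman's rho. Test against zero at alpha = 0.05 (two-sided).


Step 1: Rank x and y separately (midranks; no ties here).
rank(x): 12->6, 9->4, 15->7, 8->3, 11->5, 5->1, 7->2
rank(y): 4->2, 2->1, 15->7, 13->6, 5->3, 12->5, 6->4
Step 2: d_i = R_x(i) - R_y(i); compute d_i^2.
  (6-2)^2=16, (4-1)^2=9, (7-7)^2=0, (3-6)^2=9, (5-3)^2=4, (1-5)^2=16, (2-4)^2=4
sum(d^2) = 58.
Step 3: rho = 1 - 6*58 / (7*(7^2 - 1)) = 1 - 348/336 = -0.035714.
Step 4: Under H0, t = rho * sqrt((n-2)/(1-rho^2)) = -0.0799 ~ t(5).
Step 5: Two-sided p-value from the t-distribution with 5 df = 0.939408.
Step 6: alpha = 0.05. fail to reject H0.

rho = -0.0357, p = 0.939408, fail to reject H0 at alpha = 0.05.


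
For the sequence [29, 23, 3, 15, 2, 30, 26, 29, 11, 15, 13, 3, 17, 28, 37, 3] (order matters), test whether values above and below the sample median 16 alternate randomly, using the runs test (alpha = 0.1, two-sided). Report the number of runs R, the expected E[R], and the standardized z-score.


Step 1: Compute median = 16; label A = above, B = below.
Labels in order: AABBBAAABBBBAAAB  (n_A = 8, n_B = 8)
Step 2: Count runs R = 6.
Step 3: Under H0 (random ordering), E[R] = 2*n_A*n_B/(n_A+n_B) + 1 = 2*8*8/16 + 1 = 9.0000.
        Var[R] = 2*n_A*n_B*(2*n_A*n_B - n_A - n_B) / ((n_A+n_B)^2 * (n_A+n_B-1)) = 14336/3840 = 3.7333.
        SD[R] = 1.9322.
Step 4: Continuity-corrected z = (R + 0.5 - E[R]) / SD[R] = (6 + 0.5 - 9.0000) / 1.9322 = -1.2939.
Step 5: Two-sided p-value via normal approximation = 2*(1 - Phi(|z|)) = 0.195709.
Step 6: alpha = 0.1. fail to reject H0.

R = 6, z = -1.2939, p = 0.195709, fail to reject H0.


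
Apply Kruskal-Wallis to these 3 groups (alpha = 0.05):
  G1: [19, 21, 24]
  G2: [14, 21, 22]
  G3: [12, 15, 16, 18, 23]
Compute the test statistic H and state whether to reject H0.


Step 1: Combine all N = 11 observations and assign midranks.
sorted (value, group, rank): (12,G3,1), (14,G2,2), (15,G3,3), (16,G3,4), (18,G3,5), (19,G1,6), (21,G1,7.5), (21,G2,7.5), (22,G2,9), (23,G3,10), (24,G1,11)
Step 2: Sum ranks within each group.
R_1 = 24.5 (n_1 = 3)
R_2 = 18.5 (n_2 = 3)
R_3 = 23 (n_3 = 5)
Step 3: H = 12/(N(N+1)) * sum(R_i^2/n_i) - 3(N+1)
     = 12/(11*12) * (24.5^2/3 + 18.5^2/3 + 23^2/5) - 3*12
     = 0.090909 * 419.967 - 36
     = 2.178788.
Step 4: Ties present; correction factor C = 1 - 6/(11^3 - 11) = 0.995455. Corrected H = 2.178788 / 0.995455 = 2.188737.
Step 5: Under H0, H ~ chi^2(2); p-value = 0.334751.
Step 6: alpha = 0.05. fail to reject H0.

H = 2.1887, df = 2, p = 0.334751, fail to reject H0.


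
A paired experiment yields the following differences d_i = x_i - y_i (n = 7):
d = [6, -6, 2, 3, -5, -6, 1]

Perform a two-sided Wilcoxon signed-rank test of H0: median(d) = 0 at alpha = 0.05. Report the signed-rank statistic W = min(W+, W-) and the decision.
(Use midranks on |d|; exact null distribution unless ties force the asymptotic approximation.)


Step 1: Drop any zero differences (none here) and take |d_i|.
|d| = [6, 6, 2, 3, 5, 6, 1]
Step 2: Midrank |d_i| (ties get averaged ranks).
ranks: |6|->6, |6|->6, |2|->2, |3|->3, |5|->4, |6|->6, |1|->1
Step 3: Attach original signs; sum ranks with positive sign and with negative sign.
W+ = 6 + 2 + 3 + 1 = 12
W- = 6 + 4 + 6 = 16
(Check: W+ + W- = 28 should equal n(n+1)/2 = 28.)
Step 4: Test statistic W = min(W+, W-) = 12.
Step 5: Ties in |d|, so use the tie-corrected normal approximation.
        E[W] = n(n+1)/4 = 7*8/4 = 14.
        Tie groups: |d|=6 (t=3); sum(t^3 - t) = 24.
        Var[W] = n(n+1)(2n+1)/24 - sum(t^3-t)/48 = 840/24 - 24/48 = 34.5.
        z = (W - E[W]) / sqrt(Var[W]) = (12 - 14) / 5.8737 = -0.3405.
        Two-sided p = 2*Phi(z) = 0.733478.
Step 6: alpha = 0.05. fail to reject H0.

W+ = 12, W- = 16, W = min = 12, p = 0.733478, fail to reject H0.


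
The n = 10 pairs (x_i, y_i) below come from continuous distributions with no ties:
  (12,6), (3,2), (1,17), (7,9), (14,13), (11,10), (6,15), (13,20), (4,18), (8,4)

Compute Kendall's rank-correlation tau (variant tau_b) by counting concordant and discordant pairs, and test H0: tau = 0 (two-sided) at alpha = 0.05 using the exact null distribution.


Step 1: Enumerate the 45 unordered pairs (i,j) with i<j and classify each by sign(x_j-x_i) * sign(y_j-y_i).
  (1,2):dx=-9,dy=-4->C; (1,3):dx=-11,dy=+11->D; (1,4):dx=-5,dy=+3->D; (1,5):dx=+2,dy=+7->C
  (1,6):dx=-1,dy=+4->D; (1,7):dx=-6,dy=+9->D; (1,8):dx=+1,dy=+14->C; (1,9):dx=-8,dy=+12->D
  (1,10):dx=-4,dy=-2->C; (2,3):dx=-2,dy=+15->D; (2,4):dx=+4,dy=+7->C; (2,5):dx=+11,dy=+11->C
  (2,6):dx=+8,dy=+8->C; (2,7):dx=+3,dy=+13->C; (2,8):dx=+10,dy=+18->C; (2,9):dx=+1,dy=+16->C
  (2,10):dx=+5,dy=+2->C; (3,4):dx=+6,dy=-8->D; (3,5):dx=+13,dy=-4->D; (3,6):dx=+10,dy=-7->D
  (3,7):dx=+5,dy=-2->D; (3,8):dx=+12,dy=+3->C; (3,9):dx=+3,dy=+1->C; (3,10):dx=+7,dy=-13->D
  (4,5):dx=+7,dy=+4->C; (4,6):dx=+4,dy=+1->C; (4,7):dx=-1,dy=+6->D; (4,8):dx=+6,dy=+11->C
  (4,9):dx=-3,dy=+9->D; (4,10):dx=+1,dy=-5->D; (5,6):dx=-3,dy=-3->C; (5,7):dx=-8,dy=+2->D
  (5,8):dx=-1,dy=+7->D; (5,9):dx=-10,dy=+5->D; (5,10):dx=-6,dy=-9->C; (6,7):dx=-5,dy=+5->D
  (6,8):dx=+2,dy=+10->C; (6,9):dx=-7,dy=+8->D; (6,10):dx=-3,dy=-6->C; (7,8):dx=+7,dy=+5->C
  (7,9):dx=-2,dy=+3->D; (7,10):dx=+2,dy=-11->D; (8,9):dx=-9,dy=-2->C; (8,10):dx=-5,dy=-16->C
  (9,10):dx=+4,dy=-14->D
Step 2: C = 23, D = 22, total pairs = 45.
Step 3: tau = (C - D)/(n(n-1)/2) = (23 - 22)/45 = 0.022222.
Step 4: Exact two-sided p-value (enumerate n! = 3628800 permutations of y under H0): p = 1.000000.
Step 5: alpha = 0.05. fail to reject H0.

tau_b = 0.0222 (C=23, D=22), p = 1.000000, fail to reject H0.


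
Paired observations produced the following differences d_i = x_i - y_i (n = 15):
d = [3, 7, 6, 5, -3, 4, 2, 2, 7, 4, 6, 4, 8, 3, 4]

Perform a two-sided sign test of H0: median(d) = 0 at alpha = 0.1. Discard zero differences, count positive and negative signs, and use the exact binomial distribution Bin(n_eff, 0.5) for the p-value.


Step 1: Discard zero differences. Original n = 15; n_eff = number of nonzero differences = 15.
Nonzero differences (with sign): +3, +7, +6, +5, -3, +4, +2, +2, +7, +4, +6, +4, +8, +3, +4
Step 2: Count signs: positive = 14, negative = 1.
Step 3: Under H0: P(positive) = 0.5, so the number of positives S ~ Bin(15, 0.5).
Step 4: Two-sided exact p-value = sum of Bin(15,0.5) probabilities at or below the observed probability = 0.000977.
Step 5: alpha = 0.1. reject H0.

n_eff = 15, pos = 14, neg = 1, p = 0.000977, reject H0.


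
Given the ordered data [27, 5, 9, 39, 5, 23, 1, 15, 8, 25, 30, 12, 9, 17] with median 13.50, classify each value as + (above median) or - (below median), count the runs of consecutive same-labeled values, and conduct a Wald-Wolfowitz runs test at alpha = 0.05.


Step 1: Compute median = 13.50; label A = above, B = below.
Labels in order: ABBABABABAABBA  (n_A = 7, n_B = 7)
Step 2: Count runs R = 11.
Step 3: Under H0 (random ordering), E[R] = 2*n_A*n_B/(n_A+n_B) + 1 = 2*7*7/14 + 1 = 8.0000.
        Var[R] = 2*n_A*n_B*(2*n_A*n_B - n_A - n_B) / ((n_A+n_B)^2 * (n_A+n_B-1)) = 8232/2548 = 3.2308.
        SD[R] = 1.7974.
Step 4: Continuity-corrected z = (R - 0.5 - E[R]) / SD[R] = (11 - 0.5 - 8.0000) / 1.7974 = 1.3909.
Step 5: Two-sided p-value via normal approximation = 2*(1 - Phi(|z|)) = 0.164264.
Step 6: alpha = 0.05. fail to reject H0.

R = 11, z = 1.3909, p = 0.164264, fail to reject H0.


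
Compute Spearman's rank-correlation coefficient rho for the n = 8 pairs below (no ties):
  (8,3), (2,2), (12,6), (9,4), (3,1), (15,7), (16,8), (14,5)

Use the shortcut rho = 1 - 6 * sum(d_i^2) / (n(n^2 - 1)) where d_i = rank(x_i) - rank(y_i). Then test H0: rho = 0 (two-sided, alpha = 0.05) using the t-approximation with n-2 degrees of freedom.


Step 1: Rank x and y separately (midranks; no ties here).
rank(x): 8->3, 2->1, 12->5, 9->4, 3->2, 15->7, 16->8, 14->6
rank(y): 3->3, 2->2, 6->6, 4->4, 1->1, 7->7, 8->8, 5->5
Step 2: d_i = R_x(i) - R_y(i); compute d_i^2.
  (3-3)^2=0, (1-2)^2=1, (5-6)^2=1, (4-4)^2=0, (2-1)^2=1, (7-7)^2=0, (8-8)^2=0, (6-5)^2=1
sum(d^2) = 4.
Step 3: rho = 1 - 6*4 / (8*(8^2 - 1)) = 1 - 24/504 = 0.952381.
Step 4: Under H0, t = rho * sqrt((n-2)/(1-rho^2)) = 7.6509 ~ t(6).
Step 5: Two-sided p-value from the t-distribution with 6 df = 0.000260.
Step 6: alpha = 0.05. reject H0.

rho = 0.9524, p = 0.000260, reject H0 at alpha = 0.05.


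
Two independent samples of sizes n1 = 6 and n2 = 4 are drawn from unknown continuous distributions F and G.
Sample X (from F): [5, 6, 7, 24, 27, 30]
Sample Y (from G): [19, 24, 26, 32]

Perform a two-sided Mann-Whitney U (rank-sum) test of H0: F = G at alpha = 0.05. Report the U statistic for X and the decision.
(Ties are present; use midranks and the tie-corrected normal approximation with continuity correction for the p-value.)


Step 1: Combine and sort all 10 observations; assign midranks.
sorted (value, group): (5,X), (6,X), (7,X), (19,Y), (24,X), (24,Y), (26,Y), (27,X), (30,X), (32,Y)
ranks: 5->1, 6->2, 7->3, 19->4, 24->5.5, 24->5.5, 26->7, 27->8, 30->9, 32->10
Step 2: Rank sum for X: R1 = 1 + 2 + 3 + 5.5 + 8 + 9 = 28.5.
Step 3: U_X = R1 - n1(n1+1)/2 = 28.5 - 6*7/2 = 28.5 - 21 = 7.5.
       U_Y = n1*n2 - U_X = 24 - 7.5 = 16.5.
Step 4: Ties are present, so use the tie-corrected normal approximation (with continuity correction) for the p-value.
Step 5: p-value = 0.392330; compare to alpha = 0.05. fail to reject H0.

U_X = 7.5, p = 0.392330, fail to reject H0 at alpha = 0.05.


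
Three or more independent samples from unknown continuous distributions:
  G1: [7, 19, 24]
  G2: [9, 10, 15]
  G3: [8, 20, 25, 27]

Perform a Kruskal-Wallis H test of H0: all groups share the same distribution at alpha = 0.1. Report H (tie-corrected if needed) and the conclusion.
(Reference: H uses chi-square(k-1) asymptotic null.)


Step 1: Combine all N = 10 observations and assign midranks.
sorted (value, group, rank): (7,G1,1), (8,G3,2), (9,G2,3), (10,G2,4), (15,G2,5), (19,G1,6), (20,G3,7), (24,G1,8), (25,G3,9), (27,G3,10)
Step 2: Sum ranks within each group.
R_1 = 15 (n_1 = 3)
R_2 = 12 (n_2 = 3)
R_3 = 28 (n_3 = 4)
Step 3: H = 12/(N(N+1)) * sum(R_i^2/n_i) - 3(N+1)
     = 12/(10*11) * (15^2/3 + 12^2/3 + 28^2/4) - 3*11
     = 0.109091 * 319 - 33
     = 1.800000.
Step 4: No ties, so H is used without correction.
Step 5: Under H0, H ~ chi^2(2); p-value = 0.406570.
Step 6: alpha = 0.1. fail to reject H0.

H = 1.8000, df = 2, p = 0.406570, fail to reject H0.


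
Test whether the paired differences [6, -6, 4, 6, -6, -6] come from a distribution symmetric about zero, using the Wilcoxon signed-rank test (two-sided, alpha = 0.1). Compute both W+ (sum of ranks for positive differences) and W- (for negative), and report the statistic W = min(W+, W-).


Step 1: Drop any zero differences (none here) and take |d_i|.
|d| = [6, 6, 4, 6, 6, 6]
Step 2: Midrank |d_i| (ties get averaged ranks).
ranks: |6|->4, |6|->4, |4|->1, |6|->4, |6|->4, |6|->4
Step 3: Attach original signs; sum ranks with positive sign and with negative sign.
W+ = 4 + 1 + 4 = 9
W- = 4 + 4 + 4 = 12
(Check: W+ + W- = 21 should equal n(n+1)/2 = 21.)
Step 4: Test statistic W = min(W+, W-) = 9.
Step 5: Ties in |d|, so use the tie-corrected normal approximation.
        E[W] = n(n+1)/4 = 6*7/4 = 10.5.
        Tie groups: |d|=6 (t=5); sum(t^3 - t) = 120.
        Var[W] = n(n+1)(2n+1)/24 - sum(t^3-t)/48 = 546/24 - 120/48 = 20.25.
        z = (W - E[W]) / sqrt(Var[W]) = (9 - 10.5) / 4.5000 = -0.3333.
        Two-sided p = 2*Phi(z) = 0.738883.
Step 6: alpha = 0.1. fail to reject H0.

W+ = 9, W- = 12, W = min = 9, p = 0.738883, fail to reject H0.


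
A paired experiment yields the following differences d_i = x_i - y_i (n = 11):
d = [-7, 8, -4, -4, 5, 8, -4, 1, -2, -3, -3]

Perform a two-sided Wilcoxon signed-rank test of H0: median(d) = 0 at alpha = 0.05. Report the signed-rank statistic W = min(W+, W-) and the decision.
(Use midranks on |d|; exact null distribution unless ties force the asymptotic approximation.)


Step 1: Drop any zero differences (none here) and take |d_i|.
|d| = [7, 8, 4, 4, 5, 8, 4, 1, 2, 3, 3]
Step 2: Midrank |d_i| (ties get averaged ranks).
ranks: |7|->9, |8|->10.5, |4|->6, |4|->6, |5|->8, |8|->10.5, |4|->6, |1|->1, |2|->2, |3|->3.5, |3|->3.5
Step 3: Attach original signs; sum ranks with positive sign and with negative sign.
W+ = 10.5 + 8 + 10.5 + 1 = 30
W- = 9 + 6 + 6 + 6 + 2 + 3.5 + 3.5 = 36
(Check: W+ + W- = 66 should equal n(n+1)/2 = 66.)
Step 4: Test statistic W = min(W+, W-) = 30.
Step 5: Ties in |d|, so use the tie-corrected normal approximation.
        E[W] = n(n+1)/4 = 11*12/4 = 33.
        Tie groups: |d|=3 (t=2), |d|=4 (t=3), |d|=8 (t=2); sum(t^3 - t) = 36.
        Var[W] = n(n+1)(2n+1)/24 - sum(t^3-t)/48 = 3036/24 - 36/48 = 125.75.
        z = (W - E[W]) / sqrt(Var[W]) = (30 - 33) / 11.2138 = -0.2675.
        Two-sided p = 2*Phi(z) = 0.789064.
Step 6: alpha = 0.05. fail to reject H0.

W+ = 30, W- = 36, W = min = 30, p = 0.789064, fail to reject H0.


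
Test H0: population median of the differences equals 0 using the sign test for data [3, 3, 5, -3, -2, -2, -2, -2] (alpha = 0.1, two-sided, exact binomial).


Step 1: Discard zero differences. Original n = 8; n_eff = number of nonzero differences = 8.
Nonzero differences (with sign): +3, +3, +5, -3, -2, -2, -2, -2
Step 2: Count signs: positive = 3, negative = 5.
Step 3: Under H0: P(positive) = 0.5, so the number of positives S ~ Bin(8, 0.5).
Step 4: Two-sided exact p-value = sum of Bin(8,0.5) probabilities at or below the observed probability = 0.726562.
Step 5: alpha = 0.1. fail to reject H0.

n_eff = 8, pos = 3, neg = 5, p = 0.726562, fail to reject H0.


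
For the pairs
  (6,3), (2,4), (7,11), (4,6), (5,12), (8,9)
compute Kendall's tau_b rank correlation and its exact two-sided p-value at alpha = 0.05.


Step 1: Enumerate the 15 unordered pairs (i,j) with i<j and classify each by sign(x_j-x_i) * sign(y_j-y_i).
  (1,2):dx=-4,dy=+1->D; (1,3):dx=+1,dy=+8->C; (1,4):dx=-2,dy=+3->D; (1,5):dx=-1,dy=+9->D
  (1,6):dx=+2,dy=+6->C; (2,3):dx=+5,dy=+7->C; (2,4):dx=+2,dy=+2->C; (2,5):dx=+3,dy=+8->C
  (2,6):dx=+6,dy=+5->C; (3,4):dx=-3,dy=-5->C; (3,5):dx=-2,dy=+1->D; (3,6):dx=+1,dy=-2->D
  (4,5):dx=+1,dy=+6->C; (4,6):dx=+4,dy=+3->C; (5,6):dx=+3,dy=-3->D
Step 2: C = 9, D = 6, total pairs = 15.
Step 3: tau = (C - D)/(n(n-1)/2) = (9 - 6)/15 = 0.200000.
Step 4: Exact two-sided p-value (enumerate n! = 720 permutations of y under H0): p = 0.719444.
Step 5: alpha = 0.05. fail to reject H0.

tau_b = 0.2000 (C=9, D=6), p = 0.719444, fail to reject H0.


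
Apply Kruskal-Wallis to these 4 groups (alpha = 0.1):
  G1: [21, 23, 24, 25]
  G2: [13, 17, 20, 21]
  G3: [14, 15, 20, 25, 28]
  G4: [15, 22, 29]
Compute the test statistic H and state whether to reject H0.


Step 1: Combine all N = 16 observations and assign midranks.
sorted (value, group, rank): (13,G2,1), (14,G3,2), (15,G3,3.5), (15,G4,3.5), (17,G2,5), (20,G2,6.5), (20,G3,6.5), (21,G1,8.5), (21,G2,8.5), (22,G4,10), (23,G1,11), (24,G1,12), (25,G1,13.5), (25,G3,13.5), (28,G3,15), (29,G4,16)
Step 2: Sum ranks within each group.
R_1 = 45 (n_1 = 4)
R_2 = 21 (n_2 = 4)
R_3 = 40.5 (n_3 = 5)
R_4 = 29.5 (n_4 = 3)
Step 3: H = 12/(N(N+1)) * sum(R_i^2/n_i) - 3(N+1)
     = 12/(16*17) * (45^2/4 + 21^2/4 + 40.5^2/5 + 29.5^2/3) - 3*17
     = 0.044118 * 1234.63 - 51
     = 3.469118.
Step 4: Ties present; correction factor C = 1 - 24/(16^3 - 16) = 0.994118. Corrected H = 3.469118 / 0.994118 = 3.489645.
Step 5: Under H0, H ~ chi^2(3); p-value = 0.322108.
Step 6: alpha = 0.1. fail to reject H0.

H = 3.4896, df = 3, p = 0.322108, fail to reject H0.


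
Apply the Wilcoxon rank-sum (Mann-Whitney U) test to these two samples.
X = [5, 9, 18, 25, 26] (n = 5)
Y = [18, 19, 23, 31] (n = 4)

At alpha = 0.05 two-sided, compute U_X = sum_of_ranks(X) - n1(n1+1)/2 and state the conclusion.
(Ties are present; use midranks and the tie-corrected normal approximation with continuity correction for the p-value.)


Step 1: Combine and sort all 9 observations; assign midranks.
sorted (value, group): (5,X), (9,X), (18,X), (18,Y), (19,Y), (23,Y), (25,X), (26,X), (31,Y)
ranks: 5->1, 9->2, 18->3.5, 18->3.5, 19->5, 23->6, 25->7, 26->8, 31->9
Step 2: Rank sum for X: R1 = 1 + 2 + 3.5 + 7 + 8 = 21.5.
Step 3: U_X = R1 - n1(n1+1)/2 = 21.5 - 5*6/2 = 21.5 - 15 = 6.5.
       U_Y = n1*n2 - U_X = 20 - 6.5 = 13.5.
Step 4: Ties are present, so use the tie-corrected normal approximation (with continuity correction) for the p-value.
Step 5: p-value = 0.460558; compare to alpha = 0.05. fail to reject H0.

U_X = 6.5, p = 0.460558, fail to reject H0 at alpha = 0.05.


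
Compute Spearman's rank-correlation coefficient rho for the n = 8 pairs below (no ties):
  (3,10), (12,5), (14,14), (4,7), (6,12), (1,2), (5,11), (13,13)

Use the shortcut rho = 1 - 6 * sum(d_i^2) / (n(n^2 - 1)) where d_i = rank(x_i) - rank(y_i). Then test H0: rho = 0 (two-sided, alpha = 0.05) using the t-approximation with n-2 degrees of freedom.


Step 1: Rank x and y separately (midranks; no ties here).
rank(x): 3->2, 12->6, 14->8, 4->3, 6->5, 1->1, 5->4, 13->7
rank(y): 10->4, 5->2, 14->8, 7->3, 12->6, 2->1, 11->5, 13->7
Step 2: d_i = R_x(i) - R_y(i); compute d_i^2.
  (2-4)^2=4, (6-2)^2=16, (8-8)^2=0, (3-3)^2=0, (5-6)^2=1, (1-1)^2=0, (4-5)^2=1, (7-7)^2=0
sum(d^2) = 22.
Step 3: rho = 1 - 6*22 / (8*(8^2 - 1)) = 1 - 132/504 = 0.738095.
Step 4: Under H0, t = rho * sqrt((n-2)/(1-rho^2)) = 2.6797 ~ t(6).
Step 5: Two-sided p-value from the t-distribution with 6 df = 0.036553.
Step 6: alpha = 0.05. reject H0.

rho = 0.7381, p = 0.036553, reject H0 at alpha = 0.05.


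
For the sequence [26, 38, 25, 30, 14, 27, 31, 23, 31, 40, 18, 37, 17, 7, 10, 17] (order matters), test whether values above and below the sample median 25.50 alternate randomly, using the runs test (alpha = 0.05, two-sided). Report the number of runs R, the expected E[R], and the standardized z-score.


Step 1: Compute median = 25.50; label A = above, B = below.
Labels in order: AABABAABAABABBBB  (n_A = 8, n_B = 8)
Step 2: Count runs R = 10.
Step 3: Under H0 (random ordering), E[R] = 2*n_A*n_B/(n_A+n_B) + 1 = 2*8*8/16 + 1 = 9.0000.
        Var[R] = 2*n_A*n_B*(2*n_A*n_B - n_A - n_B) / ((n_A+n_B)^2 * (n_A+n_B-1)) = 14336/3840 = 3.7333.
        SD[R] = 1.9322.
Step 4: Continuity-corrected z = (R - 0.5 - E[R]) / SD[R] = (10 - 0.5 - 9.0000) / 1.9322 = 0.2588.
Step 5: Two-sided p-value via normal approximation = 2*(1 - Phi(|z|)) = 0.795809.
Step 6: alpha = 0.05. fail to reject H0.

R = 10, z = 0.2588, p = 0.795809, fail to reject H0.


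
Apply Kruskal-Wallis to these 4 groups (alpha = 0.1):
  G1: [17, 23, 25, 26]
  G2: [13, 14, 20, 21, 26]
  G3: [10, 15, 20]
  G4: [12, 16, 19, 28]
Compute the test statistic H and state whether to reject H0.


Step 1: Combine all N = 16 observations and assign midranks.
sorted (value, group, rank): (10,G3,1), (12,G4,2), (13,G2,3), (14,G2,4), (15,G3,5), (16,G4,6), (17,G1,7), (19,G4,8), (20,G2,9.5), (20,G3,9.5), (21,G2,11), (23,G1,12), (25,G1,13), (26,G1,14.5), (26,G2,14.5), (28,G4,16)
Step 2: Sum ranks within each group.
R_1 = 46.5 (n_1 = 4)
R_2 = 42 (n_2 = 5)
R_3 = 15.5 (n_3 = 3)
R_4 = 32 (n_4 = 4)
Step 3: H = 12/(N(N+1)) * sum(R_i^2/n_i) - 3(N+1)
     = 12/(16*17) * (46.5^2/4 + 42^2/5 + 15.5^2/3 + 32^2/4) - 3*17
     = 0.044118 * 1229.45 - 51
     = 3.240257.
Step 4: Ties present; correction factor C = 1 - 12/(16^3 - 16) = 0.997059. Corrected H = 3.240257 / 0.997059 = 3.249816.
Step 5: Under H0, H ~ chi^2(3); p-value = 0.354689.
Step 6: alpha = 0.1. fail to reject H0.

H = 3.2498, df = 3, p = 0.354689, fail to reject H0.


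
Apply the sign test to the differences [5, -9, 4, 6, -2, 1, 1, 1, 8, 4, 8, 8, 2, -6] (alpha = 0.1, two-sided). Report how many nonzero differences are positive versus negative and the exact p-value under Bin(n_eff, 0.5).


Step 1: Discard zero differences. Original n = 14; n_eff = number of nonzero differences = 14.
Nonzero differences (with sign): +5, -9, +4, +6, -2, +1, +1, +1, +8, +4, +8, +8, +2, -6
Step 2: Count signs: positive = 11, negative = 3.
Step 3: Under H0: P(positive) = 0.5, so the number of positives S ~ Bin(14, 0.5).
Step 4: Two-sided exact p-value = sum of Bin(14,0.5) probabilities at or below the observed probability = 0.057373.
Step 5: alpha = 0.1. reject H0.

n_eff = 14, pos = 11, neg = 3, p = 0.057373, reject H0.


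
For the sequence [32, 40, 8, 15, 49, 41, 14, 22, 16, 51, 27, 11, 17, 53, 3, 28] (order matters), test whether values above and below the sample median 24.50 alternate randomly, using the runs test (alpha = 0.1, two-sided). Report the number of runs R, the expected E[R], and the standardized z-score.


Step 1: Compute median = 24.50; label A = above, B = below.
Labels in order: AABBAABBBAABBABA  (n_A = 8, n_B = 8)
Step 2: Count runs R = 9.
Step 3: Under H0 (random ordering), E[R] = 2*n_A*n_B/(n_A+n_B) + 1 = 2*8*8/16 + 1 = 9.0000.
        Var[R] = 2*n_A*n_B*(2*n_A*n_B - n_A - n_B) / ((n_A+n_B)^2 * (n_A+n_B-1)) = 14336/3840 = 3.7333.
        SD[R] = 1.9322.
Step 4: R = E[R], so z = 0 with no continuity correction.
Step 5: Two-sided p-value via normal approximation = 2*(1 - Phi(|z|)) = 1.000000.
Step 6: alpha = 0.1. fail to reject H0.

R = 9, z = 0.0000, p = 1.000000, fail to reject H0.


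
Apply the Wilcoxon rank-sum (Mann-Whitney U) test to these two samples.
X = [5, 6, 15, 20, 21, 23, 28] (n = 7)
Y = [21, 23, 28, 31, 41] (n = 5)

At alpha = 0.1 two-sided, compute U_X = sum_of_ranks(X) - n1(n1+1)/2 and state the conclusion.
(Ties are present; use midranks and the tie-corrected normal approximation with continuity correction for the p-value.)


Step 1: Combine and sort all 12 observations; assign midranks.
sorted (value, group): (5,X), (6,X), (15,X), (20,X), (21,X), (21,Y), (23,X), (23,Y), (28,X), (28,Y), (31,Y), (41,Y)
ranks: 5->1, 6->2, 15->3, 20->4, 21->5.5, 21->5.5, 23->7.5, 23->7.5, 28->9.5, 28->9.5, 31->11, 41->12
Step 2: Rank sum for X: R1 = 1 + 2 + 3 + 4 + 5.5 + 7.5 + 9.5 = 32.5.
Step 3: U_X = R1 - n1(n1+1)/2 = 32.5 - 7*8/2 = 32.5 - 28 = 4.5.
       U_Y = n1*n2 - U_X = 35 - 4.5 = 30.5.
Step 4: Ties are present, so use the tie-corrected normal approximation (with continuity correction) for the p-value.
Step 5: p-value = 0.041278; compare to alpha = 0.1. reject H0.

U_X = 4.5, p = 0.041278, reject H0 at alpha = 0.1.


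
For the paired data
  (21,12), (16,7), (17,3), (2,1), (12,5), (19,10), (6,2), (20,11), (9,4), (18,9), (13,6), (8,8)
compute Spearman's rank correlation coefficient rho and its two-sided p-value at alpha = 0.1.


Step 1: Rank x and y separately (midranks; no ties here).
rank(x): 21->12, 16->7, 17->8, 2->1, 12->5, 19->10, 6->2, 20->11, 9->4, 18->9, 13->6, 8->3
rank(y): 12->12, 7->7, 3->3, 1->1, 5->5, 10->10, 2->2, 11->11, 4->4, 9->9, 6->6, 8->8
Step 2: d_i = R_x(i) - R_y(i); compute d_i^2.
  (12-12)^2=0, (7-7)^2=0, (8-3)^2=25, (1-1)^2=0, (5-5)^2=0, (10-10)^2=0, (2-2)^2=0, (11-11)^2=0, (4-4)^2=0, (9-9)^2=0, (6-6)^2=0, (3-8)^2=25
sum(d^2) = 50.
Step 3: rho = 1 - 6*50 / (12*(12^2 - 1)) = 1 - 300/1716 = 0.825175.
Step 4: Under H0, t = rho * sqrt((n-2)/(1-rho^2)) = 4.6195 ~ t(10).
Step 5: Two-sided p-value from the t-distribution with 10 df = 0.000951.
Step 6: alpha = 0.1. reject H0.

rho = 0.8252, p = 0.000951, reject H0 at alpha = 0.1.


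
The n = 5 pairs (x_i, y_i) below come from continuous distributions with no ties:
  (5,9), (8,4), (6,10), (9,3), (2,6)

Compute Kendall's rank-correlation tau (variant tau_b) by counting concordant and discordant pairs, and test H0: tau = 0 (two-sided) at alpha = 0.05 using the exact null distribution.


Step 1: Enumerate the 10 unordered pairs (i,j) with i<j and classify each by sign(x_j-x_i) * sign(y_j-y_i).
  (1,2):dx=+3,dy=-5->D; (1,3):dx=+1,dy=+1->C; (1,4):dx=+4,dy=-6->D; (1,5):dx=-3,dy=-3->C
  (2,3):dx=-2,dy=+6->D; (2,4):dx=+1,dy=-1->D; (2,5):dx=-6,dy=+2->D; (3,4):dx=+3,dy=-7->D
  (3,5):dx=-4,dy=-4->C; (4,5):dx=-7,dy=+3->D
Step 2: C = 3, D = 7, total pairs = 10.
Step 3: tau = (C - D)/(n(n-1)/2) = (3 - 7)/10 = -0.400000.
Step 4: Exact two-sided p-value (enumerate n! = 120 permutations of y under H0): p = 0.483333.
Step 5: alpha = 0.05. fail to reject H0.

tau_b = -0.4000 (C=3, D=7), p = 0.483333, fail to reject H0.


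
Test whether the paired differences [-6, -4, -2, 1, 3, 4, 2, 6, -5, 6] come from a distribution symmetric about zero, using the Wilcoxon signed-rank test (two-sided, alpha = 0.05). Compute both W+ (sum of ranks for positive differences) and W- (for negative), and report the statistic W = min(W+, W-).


Step 1: Drop any zero differences (none here) and take |d_i|.
|d| = [6, 4, 2, 1, 3, 4, 2, 6, 5, 6]
Step 2: Midrank |d_i| (ties get averaged ranks).
ranks: |6|->9, |4|->5.5, |2|->2.5, |1|->1, |3|->4, |4|->5.5, |2|->2.5, |6|->9, |5|->7, |6|->9
Step 3: Attach original signs; sum ranks with positive sign and with negative sign.
W+ = 1 + 4 + 5.5 + 2.5 + 9 + 9 = 31
W- = 9 + 5.5 + 2.5 + 7 = 24
(Check: W+ + W- = 55 should equal n(n+1)/2 = 55.)
Step 4: Test statistic W = min(W+, W-) = 24.
Step 5: Ties in |d|, so use the tie-corrected normal approximation.
        E[W] = n(n+1)/4 = 10*11/4 = 27.5.
        Tie groups: |d|=2 (t=2), |d|=4 (t=2), |d|=6 (t=3); sum(t^3 - t) = 36.
        Var[W] = n(n+1)(2n+1)/24 - sum(t^3-t)/48 = 2310/24 - 36/48 = 95.5.
        z = (W - E[W]) / sqrt(Var[W]) = (24 - 27.5) / 9.7724 = -0.3582.
        Two-sided p = 2*Phi(z) = 0.720230.
Step 6: alpha = 0.05. fail to reject H0.

W+ = 31, W- = 24, W = min = 24, p = 0.720230, fail to reject H0.


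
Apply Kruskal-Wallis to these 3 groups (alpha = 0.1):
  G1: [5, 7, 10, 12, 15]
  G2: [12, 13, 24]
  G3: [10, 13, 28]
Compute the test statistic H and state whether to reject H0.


Step 1: Combine all N = 11 observations and assign midranks.
sorted (value, group, rank): (5,G1,1), (7,G1,2), (10,G1,3.5), (10,G3,3.5), (12,G1,5.5), (12,G2,5.5), (13,G2,7.5), (13,G3,7.5), (15,G1,9), (24,G2,10), (28,G3,11)
Step 2: Sum ranks within each group.
R_1 = 21 (n_1 = 5)
R_2 = 23 (n_2 = 3)
R_3 = 22 (n_3 = 3)
Step 3: H = 12/(N(N+1)) * sum(R_i^2/n_i) - 3(N+1)
     = 12/(11*12) * (21^2/5 + 23^2/3 + 22^2/3) - 3*12
     = 0.090909 * 425.867 - 36
     = 2.715152.
Step 4: Ties present; correction factor C = 1 - 18/(11^3 - 11) = 0.986364. Corrected H = 2.715152 / 0.986364 = 2.752688.
Step 5: Under H0, H ~ chi^2(2); p-value = 0.252500.
Step 6: alpha = 0.1. fail to reject H0.

H = 2.7527, df = 2, p = 0.252500, fail to reject H0.


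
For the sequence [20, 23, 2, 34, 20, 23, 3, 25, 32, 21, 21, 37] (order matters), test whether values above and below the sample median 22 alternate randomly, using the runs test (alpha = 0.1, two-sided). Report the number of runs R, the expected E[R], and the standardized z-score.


Step 1: Compute median = 22; label A = above, B = below.
Labels in order: BABABABAABBA  (n_A = 6, n_B = 6)
Step 2: Count runs R = 10.
Step 3: Under H0 (random ordering), E[R] = 2*n_A*n_B/(n_A+n_B) + 1 = 2*6*6/12 + 1 = 7.0000.
        Var[R] = 2*n_A*n_B*(2*n_A*n_B - n_A - n_B) / ((n_A+n_B)^2 * (n_A+n_B-1)) = 4320/1584 = 2.7273.
        SD[R] = 1.6514.
Step 4: Continuity-corrected z = (R - 0.5 - E[R]) / SD[R] = (10 - 0.5 - 7.0000) / 1.6514 = 1.5138.
Step 5: Two-sided p-value via normal approximation = 2*(1 - Phi(|z|)) = 0.130070.
Step 6: alpha = 0.1. fail to reject H0.

R = 10, z = 1.5138, p = 0.130070, fail to reject H0.


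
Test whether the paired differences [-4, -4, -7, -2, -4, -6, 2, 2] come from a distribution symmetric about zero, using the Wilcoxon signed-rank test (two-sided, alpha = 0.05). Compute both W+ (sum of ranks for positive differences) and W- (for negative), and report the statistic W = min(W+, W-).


Step 1: Drop any zero differences (none here) and take |d_i|.
|d| = [4, 4, 7, 2, 4, 6, 2, 2]
Step 2: Midrank |d_i| (ties get averaged ranks).
ranks: |4|->5, |4|->5, |7|->8, |2|->2, |4|->5, |6|->7, |2|->2, |2|->2
Step 3: Attach original signs; sum ranks with positive sign and with negative sign.
W+ = 2 + 2 = 4
W- = 5 + 5 + 8 + 2 + 5 + 7 = 32
(Check: W+ + W- = 36 should equal n(n+1)/2 = 36.)
Step 4: Test statistic W = min(W+, W-) = 4.
Step 5: Ties in |d|, so use the tie-corrected normal approximation.
        E[W] = n(n+1)/4 = 8*9/4 = 18.
        Tie groups: |d|=2 (t=3), |d|=4 (t=3); sum(t^3 - t) = 48.
        Var[W] = n(n+1)(2n+1)/24 - sum(t^3-t)/48 = 1224/24 - 48/48 = 50.
        z = (W - E[W]) / sqrt(Var[W]) = (4 - 18) / 7.0711 = -1.9799.
        Two-sided p = 2*Phi(z) = 0.047715.
Step 6: alpha = 0.05. reject H0.

W+ = 4, W- = 32, W = min = 4, p = 0.047715, reject H0.


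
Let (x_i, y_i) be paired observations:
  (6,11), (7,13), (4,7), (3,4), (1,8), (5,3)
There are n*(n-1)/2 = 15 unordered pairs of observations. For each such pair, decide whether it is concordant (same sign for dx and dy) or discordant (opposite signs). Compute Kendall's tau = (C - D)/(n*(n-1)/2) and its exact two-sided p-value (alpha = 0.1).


Step 1: Enumerate the 15 unordered pairs (i,j) with i<j and classify each by sign(x_j-x_i) * sign(y_j-y_i).
  (1,2):dx=+1,dy=+2->C; (1,3):dx=-2,dy=-4->C; (1,4):dx=-3,dy=-7->C; (1,5):dx=-5,dy=-3->C
  (1,6):dx=-1,dy=-8->C; (2,3):dx=-3,dy=-6->C; (2,4):dx=-4,dy=-9->C; (2,5):dx=-6,dy=-5->C
  (2,6):dx=-2,dy=-10->C; (3,4):dx=-1,dy=-3->C; (3,5):dx=-3,dy=+1->D; (3,6):dx=+1,dy=-4->D
  (4,5):dx=-2,dy=+4->D; (4,6):dx=+2,dy=-1->D; (5,6):dx=+4,dy=-5->D
Step 2: C = 10, D = 5, total pairs = 15.
Step 3: tau = (C - D)/(n(n-1)/2) = (10 - 5)/15 = 0.333333.
Step 4: Exact two-sided p-value (enumerate n! = 720 permutations of y under H0): p = 0.469444.
Step 5: alpha = 0.1. fail to reject H0.

tau_b = 0.3333 (C=10, D=5), p = 0.469444, fail to reject H0.


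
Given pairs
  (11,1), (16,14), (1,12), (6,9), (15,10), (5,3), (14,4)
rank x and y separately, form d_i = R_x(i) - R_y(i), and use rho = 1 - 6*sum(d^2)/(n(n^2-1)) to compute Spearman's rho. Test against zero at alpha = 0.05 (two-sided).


Step 1: Rank x and y separately (midranks; no ties here).
rank(x): 11->4, 16->7, 1->1, 6->3, 15->6, 5->2, 14->5
rank(y): 1->1, 14->7, 12->6, 9->4, 10->5, 3->2, 4->3
Step 2: d_i = R_x(i) - R_y(i); compute d_i^2.
  (4-1)^2=9, (7-7)^2=0, (1-6)^2=25, (3-4)^2=1, (6-5)^2=1, (2-2)^2=0, (5-3)^2=4
sum(d^2) = 40.
Step 3: rho = 1 - 6*40 / (7*(7^2 - 1)) = 1 - 240/336 = 0.285714.
Step 4: Under H0, t = rho * sqrt((n-2)/(1-rho^2)) = 0.6667 ~ t(5).
Step 5: Two-sided p-value from the t-distribution with 5 df = 0.534509.
Step 6: alpha = 0.05. fail to reject H0.

rho = 0.2857, p = 0.534509, fail to reject H0 at alpha = 0.05.


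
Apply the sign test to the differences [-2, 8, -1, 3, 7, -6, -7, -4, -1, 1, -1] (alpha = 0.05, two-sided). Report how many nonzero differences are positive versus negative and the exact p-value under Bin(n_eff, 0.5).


Step 1: Discard zero differences. Original n = 11; n_eff = number of nonzero differences = 11.
Nonzero differences (with sign): -2, +8, -1, +3, +7, -6, -7, -4, -1, +1, -1
Step 2: Count signs: positive = 4, negative = 7.
Step 3: Under H0: P(positive) = 0.5, so the number of positives S ~ Bin(11, 0.5).
Step 4: Two-sided exact p-value = sum of Bin(11,0.5) probabilities at or below the observed probability = 0.548828.
Step 5: alpha = 0.05. fail to reject H0.

n_eff = 11, pos = 4, neg = 7, p = 0.548828, fail to reject H0.


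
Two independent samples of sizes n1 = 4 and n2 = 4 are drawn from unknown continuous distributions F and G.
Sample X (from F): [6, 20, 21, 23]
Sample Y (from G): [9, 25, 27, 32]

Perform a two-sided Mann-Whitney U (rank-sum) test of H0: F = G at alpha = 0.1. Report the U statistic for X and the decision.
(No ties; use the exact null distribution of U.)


Step 1: Combine and sort all 8 observations; assign midranks.
sorted (value, group): (6,X), (9,Y), (20,X), (21,X), (23,X), (25,Y), (27,Y), (32,Y)
ranks: 6->1, 9->2, 20->3, 21->4, 23->5, 25->6, 27->7, 32->8
Step 2: Rank sum for X: R1 = 1 + 3 + 4 + 5 = 13.
Step 3: U_X = R1 - n1(n1+1)/2 = 13 - 4*5/2 = 13 - 10 = 3.
       U_Y = n1*n2 - U_X = 16 - 3 = 13.
Step 4: No ties, so the exact null distribution of U (based on enumerating the C(8,4) = 70 equally likely rank assignments) gives the two-sided p-value.
Step 5: p-value = 0.200000; compare to alpha = 0.1. fail to reject H0.

U_X = 3, p = 0.200000, fail to reject H0 at alpha = 0.1.


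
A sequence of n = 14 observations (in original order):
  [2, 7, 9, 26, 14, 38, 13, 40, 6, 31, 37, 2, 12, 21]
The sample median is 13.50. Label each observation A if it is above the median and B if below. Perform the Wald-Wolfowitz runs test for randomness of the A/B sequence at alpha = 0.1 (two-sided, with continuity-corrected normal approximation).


Step 1: Compute median = 13.50; label A = above, B = below.
Labels in order: BBBAAABABAABBA  (n_A = 7, n_B = 7)
Step 2: Count runs R = 8.
Step 3: Under H0 (random ordering), E[R] = 2*n_A*n_B/(n_A+n_B) + 1 = 2*7*7/14 + 1 = 8.0000.
        Var[R] = 2*n_A*n_B*(2*n_A*n_B - n_A - n_B) / ((n_A+n_B)^2 * (n_A+n_B-1)) = 8232/2548 = 3.2308.
        SD[R] = 1.7974.
Step 4: R = E[R], so z = 0 with no continuity correction.
Step 5: Two-sided p-value via normal approximation = 2*(1 - Phi(|z|)) = 1.000000.
Step 6: alpha = 0.1. fail to reject H0.

R = 8, z = 0.0000, p = 1.000000, fail to reject H0.


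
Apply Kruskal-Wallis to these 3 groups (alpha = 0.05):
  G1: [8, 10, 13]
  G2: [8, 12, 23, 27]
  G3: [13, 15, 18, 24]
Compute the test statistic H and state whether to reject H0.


Step 1: Combine all N = 11 observations and assign midranks.
sorted (value, group, rank): (8,G1,1.5), (8,G2,1.5), (10,G1,3), (12,G2,4), (13,G1,5.5), (13,G3,5.5), (15,G3,7), (18,G3,8), (23,G2,9), (24,G3,10), (27,G2,11)
Step 2: Sum ranks within each group.
R_1 = 10 (n_1 = 3)
R_2 = 25.5 (n_2 = 4)
R_3 = 30.5 (n_3 = 4)
Step 3: H = 12/(N(N+1)) * sum(R_i^2/n_i) - 3(N+1)
     = 12/(11*12) * (10^2/3 + 25.5^2/4 + 30.5^2/4) - 3*12
     = 0.090909 * 428.458 - 36
     = 2.950758.
Step 4: Ties present; correction factor C = 1 - 12/(11^3 - 11) = 0.990909. Corrected H = 2.950758 / 0.990909 = 2.977829.
Step 5: Under H0, H ~ chi^2(2); p-value = 0.225617.
Step 6: alpha = 0.05. fail to reject H0.

H = 2.9778, df = 2, p = 0.225617, fail to reject H0.


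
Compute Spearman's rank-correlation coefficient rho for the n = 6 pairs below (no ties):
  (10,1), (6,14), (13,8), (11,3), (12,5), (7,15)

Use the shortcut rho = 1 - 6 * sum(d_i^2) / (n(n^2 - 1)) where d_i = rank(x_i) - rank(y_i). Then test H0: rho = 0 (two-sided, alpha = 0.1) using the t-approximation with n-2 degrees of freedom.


Step 1: Rank x and y separately (midranks; no ties here).
rank(x): 10->3, 6->1, 13->6, 11->4, 12->5, 7->2
rank(y): 1->1, 14->5, 8->4, 3->2, 5->3, 15->6
Step 2: d_i = R_x(i) - R_y(i); compute d_i^2.
  (3-1)^2=4, (1-5)^2=16, (6-4)^2=4, (4-2)^2=4, (5-3)^2=4, (2-6)^2=16
sum(d^2) = 48.
Step 3: rho = 1 - 6*48 / (6*(6^2 - 1)) = 1 - 288/210 = -0.371429.
Step 4: Under H0, t = rho * sqrt((n-2)/(1-rho^2)) = -0.8001 ~ t(4).
Step 5: Two-sided p-value from the t-distribution with 4 df = 0.468478.
Step 6: alpha = 0.1. fail to reject H0.

rho = -0.3714, p = 0.468478, fail to reject H0 at alpha = 0.1.


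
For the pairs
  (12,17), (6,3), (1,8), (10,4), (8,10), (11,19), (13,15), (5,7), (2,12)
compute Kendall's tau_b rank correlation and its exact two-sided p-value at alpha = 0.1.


Step 1: Enumerate the 36 unordered pairs (i,j) with i<j and classify each by sign(x_j-x_i) * sign(y_j-y_i).
  (1,2):dx=-6,dy=-14->C; (1,3):dx=-11,dy=-9->C; (1,4):dx=-2,dy=-13->C; (1,5):dx=-4,dy=-7->C
  (1,6):dx=-1,dy=+2->D; (1,7):dx=+1,dy=-2->D; (1,8):dx=-7,dy=-10->C; (1,9):dx=-10,dy=-5->C
  (2,3):dx=-5,dy=+5->D; (2,4):dx=+4,dy=+1->C; (2,5):dx=+2,dy=+7->C; (2,6):dx=+5,dy=+16->C
  (2,7):dx=+7,dy=+12->C; (2,8):dx=-1,dy=+4->D; (2,9):dx=-4,dy=+9->D; (3,4):dx=+9,dy=-4->D
  (3,5):dx=+7,dy=+2->C; (3,6):dx=+10,dy=+11->C; (3,7):dx=+12,dy=+7->C; (3,8):dx=+4,dy=-1->D
  (3,9):dx=+1,dy=+4->C; (4,5):dx=-2,dy=+6->D; (4,6):dx=+1,dy=+15->C; (4,7):dx=+3,dy=+11->C
  (4,8):dx=-5,dy=+3->D; (4,9):dx=-8,dy=+8->D; (5,6):dx=+3,dy=+9->C; (5,7):dx=+5,dy=+5->C
  (5,8):dx=-3,dy=-3->C; (5,9):dx=-6,dy=+2->D; (6,7):dx=+2,dy=-4->D; (6,8):dx=-6,dy=-12->C
  (6,9):dx=-9,dy=-7->C; (7,8):dx=-8,dy=-8->C; (7,9):dx=-11,dy=-3->C; (8,9):dx=-3,dy=+5->D
Step 2: C = 23, D = 13, total pairs = 36.
Step 3: tau = (C - D)/(n(n-1)/2) = (23 - 13)/36 = 0.277778.
Step 4: Exact two-sided p-value (enumerate n! = 362880 permutations of y under H0): p = 0.358488.
Step 5: alpha = 0.1. fail to reject H0.

tau_b = 0.2778 (C=23, D=13), p = 0.358488, fail to reject H0.
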